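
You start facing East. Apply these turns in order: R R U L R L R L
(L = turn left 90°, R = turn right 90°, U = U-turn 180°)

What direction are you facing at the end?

Start: East
  R (right (90° clockwise)) -> South
  R (right (90° clockwise)) -> West
  U (U-turn (180°)) -> East
  L (left (90° counter-clockwise)) -> North
  R (right (90° clockwise)) -> East
  L (left (90° counter-clockwise)) -> North
  R (right (90° clockwise)) -> East
  L (left (90° counter-clockwise)) -> North
Final: North

Answer: Final heading: North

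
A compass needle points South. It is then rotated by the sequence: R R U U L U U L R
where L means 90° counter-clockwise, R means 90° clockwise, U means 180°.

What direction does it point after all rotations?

Answer: Final heading: West

Derivation:
Start: South
  R (right (90° clockwise)) -> West
  R (right (90° clockwise)) -> North
  U (U-turn (180°)) -> South
  U (U-turn (180°)) -> North
  L (left (90° counter-clockwise)) -> West
  U (U-turn (180°)) -> East
  U (U-turn (180°)) -> West
  L (left (90° counter-clockwise)) -> South
  R (right (90° clockwise)) -> West
Final: West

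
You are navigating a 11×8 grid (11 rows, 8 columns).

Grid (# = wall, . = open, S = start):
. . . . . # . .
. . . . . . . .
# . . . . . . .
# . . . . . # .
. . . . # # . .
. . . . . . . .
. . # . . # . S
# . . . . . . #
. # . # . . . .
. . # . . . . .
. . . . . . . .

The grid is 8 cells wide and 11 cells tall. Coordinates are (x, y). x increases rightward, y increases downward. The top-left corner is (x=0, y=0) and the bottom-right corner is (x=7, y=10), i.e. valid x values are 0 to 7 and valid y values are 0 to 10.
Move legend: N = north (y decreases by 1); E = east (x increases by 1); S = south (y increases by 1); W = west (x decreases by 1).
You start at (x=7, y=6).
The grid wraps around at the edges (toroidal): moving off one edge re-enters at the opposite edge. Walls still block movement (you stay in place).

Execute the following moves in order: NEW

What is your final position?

Start: (x=7, y=6)
  N (north): (x=7, y=6) -> (x=7, y=5)
  E (east): (x=7, y=5) -> (x=0, y=5)
  W (west): (x=0, y=5) -> (x=7, y=5)
Final: (x=7, y=5)

Answer: Final position: (x=7, y=5)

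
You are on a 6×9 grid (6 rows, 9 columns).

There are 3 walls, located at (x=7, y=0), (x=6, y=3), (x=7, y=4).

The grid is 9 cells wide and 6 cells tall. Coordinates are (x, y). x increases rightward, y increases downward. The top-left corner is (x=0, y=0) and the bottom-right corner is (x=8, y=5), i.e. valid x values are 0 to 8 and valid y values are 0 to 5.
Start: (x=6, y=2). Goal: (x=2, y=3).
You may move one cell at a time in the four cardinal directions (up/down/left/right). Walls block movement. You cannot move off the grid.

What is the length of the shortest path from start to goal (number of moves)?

BFS from (x=6, y=2) until reaching (x=2, y=3):
  Distance 0: (x=6, y=2)
  Distance 1: (x=6, y=1), (x=5, y=2), (x=7, y=2)
  Distance 2: (x=6, y=0), (x=5, y=1), (x=7, y=1), (x=4, y=2), (x=8, y=2), (x=5, y=3), (x=7, y=3)
  Distance 3: (x=5, y=0), (x=4, y=1), (x=8, y=1), (x=3, y=2), (x=4, y=3), (x=8, y=3), (x=5, y=4)
  Distance 4: (x=4, y=0), (x=8, y=0), (x=3, y=1), (x=2, y=2), (x=3, y=3), (x=4, y=4), (x=6, y=4), (x=8, y=4), (x=5, y=5)
  Distance 5: (x=3, y=0), (x=2, y=1), (x=1, y=2), (x=2, y=3), (x=3, y=4), (x=4, y=5), (x=6, y=5), (x=8, y=5)  <- goal reached here
One shortest path (5 moves): (x=6, y=2) -> (x=5, y=2) -> (x=4, y=2) -> (x=3, y=2) -> (x=2, y=2) -> (x=2, y=3)

Answer: Shortest path length: 5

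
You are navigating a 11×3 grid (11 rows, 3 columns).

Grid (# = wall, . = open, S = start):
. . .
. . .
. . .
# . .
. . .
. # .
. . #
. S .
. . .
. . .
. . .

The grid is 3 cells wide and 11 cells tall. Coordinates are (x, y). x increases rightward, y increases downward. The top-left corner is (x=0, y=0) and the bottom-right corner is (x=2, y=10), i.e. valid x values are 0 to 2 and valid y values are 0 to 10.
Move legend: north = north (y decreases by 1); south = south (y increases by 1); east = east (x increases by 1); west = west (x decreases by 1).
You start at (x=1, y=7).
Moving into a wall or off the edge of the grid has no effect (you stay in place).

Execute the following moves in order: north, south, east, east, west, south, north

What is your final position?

Start: (x=1, y=7)
  north (north): (x=1, y=7) -> (x=1, y=6)
  south (south): (x=1, y=6) -> (x=1, y=7)
  east (east): (x=1, y=7) -> (x=2, y=7)
  east (east): blocked, stay at (x=2, y=7)
  west (west): (x=2, y=7) -> (x=1, y=7)
  south (south): (x=1, y=7) -> (x=1, y=8)
  north (north): (x=1, y=8) -> (x=1, y=7)
Final: (x=1, y=7)

Answer: Final position: (x=1, y=7)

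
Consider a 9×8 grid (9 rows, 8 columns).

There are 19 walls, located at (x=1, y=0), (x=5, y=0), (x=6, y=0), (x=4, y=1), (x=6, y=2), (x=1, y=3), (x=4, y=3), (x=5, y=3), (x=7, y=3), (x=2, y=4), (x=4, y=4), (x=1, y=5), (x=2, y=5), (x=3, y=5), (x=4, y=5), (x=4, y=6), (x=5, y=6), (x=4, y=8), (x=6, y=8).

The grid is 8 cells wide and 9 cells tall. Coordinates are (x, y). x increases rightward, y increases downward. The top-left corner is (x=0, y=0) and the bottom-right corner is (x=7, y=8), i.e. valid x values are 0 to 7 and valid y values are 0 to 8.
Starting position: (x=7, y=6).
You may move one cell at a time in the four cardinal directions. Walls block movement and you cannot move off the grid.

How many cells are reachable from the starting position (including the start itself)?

BFS flood-fill from (x=7, y=6):
  Distance 0: (x=7, y=6)
  Distance 1: (x=7, y=5), (x=6, y=6), (x=7, y=7)
  Distance 2: (x=7, y=4), (x=6, y=5), (x=6, y=7), (x=7, y=8)
  Distance 3: (x=6, y=4), (x=5, y=5), (x=5, y=7)
  Distance 4: (x=6, y=3), (x=5, y=4), (x=4, y=7), (x=5, y=8)
  Distance 5: (x=3, y=7)
  Distance 6: (x=3, y=6), (x=2, y=7), (x=3, y=8)
  Distance 7: (x=2, y=6), (x=1, y=7), (x=2, y=8)
  Distance 8: (x=1, y=6), (x=0, y=7), (x=1, y=8)
  Distance 9: (x=0, y=6), (x=0, y=8)
  Distance 10: (x=0, y=5)
  Distance 11: (x=0, y=4)
  Distance 12: (x=0, y=3), (x=1, y=4)
  Distance 13: (x=0, y=2)
  Distance 14: (x=0, y=1), (x=1, y=2)
  Distance 15: (x=0, y=0), (x=1, y=1), (x=2, y=2)
  Distance 16: (x=2, y=1), (x=3, y=2), (x=2, y=3)
  Distance 17: (x=2, y=0), (x=3, y=1), (x=4, y=2), (x=3, y=3)
  Distance 18: (x=3, y=0), (x=5, y=2), (x=3, y=4)
  Distance 19: (x=4, y=0), (x=5, y=1)
  Distance 20: (x=6, y=1)
  Distance 21: (x=7, y=1)
  Distance 22: (x=7, y=0), (x=7, y=2)
Total reachable: 53 (grid has 53 open cells total)

Answer: Reachable cells: 53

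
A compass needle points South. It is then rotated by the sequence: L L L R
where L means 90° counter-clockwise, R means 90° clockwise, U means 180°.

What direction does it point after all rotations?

Start: South
  L (left (90° counter-clockwise)) -> East
  L (left (90° counter-clockwise)) -> North
  L (left (90° counter-clockwise)) -> West
  R (right (90° clockwise)) -> North
Final: North

Answer: Final heading: North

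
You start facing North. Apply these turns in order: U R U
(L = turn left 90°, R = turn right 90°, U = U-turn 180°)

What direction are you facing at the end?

Answer: Final heading: East

Derivation:
Start: North
  U (U-turn (180°)) -> South
  R (right (90° clockwise)) -> West
  U (U-turn (180°)) -> East
Final: East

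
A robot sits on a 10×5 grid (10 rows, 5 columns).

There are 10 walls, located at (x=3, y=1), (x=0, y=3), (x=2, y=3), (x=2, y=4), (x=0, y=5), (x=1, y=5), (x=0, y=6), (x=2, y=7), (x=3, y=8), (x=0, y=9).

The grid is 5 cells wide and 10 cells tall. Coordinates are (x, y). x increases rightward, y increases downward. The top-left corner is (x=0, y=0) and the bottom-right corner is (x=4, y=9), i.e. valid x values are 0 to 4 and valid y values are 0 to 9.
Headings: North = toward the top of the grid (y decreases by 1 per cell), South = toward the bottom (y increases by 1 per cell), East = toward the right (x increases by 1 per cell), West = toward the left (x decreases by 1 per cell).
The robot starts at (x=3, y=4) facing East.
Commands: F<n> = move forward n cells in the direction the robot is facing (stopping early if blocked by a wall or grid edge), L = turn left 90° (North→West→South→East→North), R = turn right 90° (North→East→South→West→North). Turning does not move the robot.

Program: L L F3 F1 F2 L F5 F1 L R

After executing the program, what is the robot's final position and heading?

Answer: Final position: (x=3, y=7), facing South

Derivation:
Start: (x=3, y=4), facing East
  L: turn left, now facing North
  L: turn left, now facing West
  F3: move forward 0/3 (blocked), now at (x=3, y=4)
  F1: move forward 0/1 (blocked), now at (x=3, y=4)
  F2: move forward 0/2 (blocked), now at (x=3, y=4)
  L: turn left, now facing South
  F5: move forward 3/5 (blocked), now at (x=3, y=7)
  F1: move forward 0/1 (blocked), now at (x=3, y=7)
  L: turn left, now facing East
  R: turn right, now facing South
Final: (x=3, y=7), facing South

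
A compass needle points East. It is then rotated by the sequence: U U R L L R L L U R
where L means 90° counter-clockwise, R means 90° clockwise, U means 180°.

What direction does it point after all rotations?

Answer: Final heading: South

Derivation:
Start: East
  U (U-turn (180°)) -> West
  U (U-turn (180°)) -> East
  R (right (90° clockwise)) -> South
  L (left (90° counter-clockwise)) -> East
  L (left (90° counter-clockwise)) -> North
  R (right (90° clockwise)) -> East
  L (left (90° counter-clockwise)) -> North
  L (left (90° counter-clockwise)) -> West
  U (U-turn (180°)) -> East
  R (right (90° clockwise)) -> South
Final: South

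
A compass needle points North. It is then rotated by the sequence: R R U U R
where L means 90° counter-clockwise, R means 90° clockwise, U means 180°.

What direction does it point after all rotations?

Answer: Final heading: West

Derivation:
Start: North
  R (right (90° clockwise)) -> East
  R (right (90° clockwise)) -> South
  U (U-turn (180°)) -> North
  U (U-turn (180°)) -> South
  R (right (90° clockwise)) -> West
Final: West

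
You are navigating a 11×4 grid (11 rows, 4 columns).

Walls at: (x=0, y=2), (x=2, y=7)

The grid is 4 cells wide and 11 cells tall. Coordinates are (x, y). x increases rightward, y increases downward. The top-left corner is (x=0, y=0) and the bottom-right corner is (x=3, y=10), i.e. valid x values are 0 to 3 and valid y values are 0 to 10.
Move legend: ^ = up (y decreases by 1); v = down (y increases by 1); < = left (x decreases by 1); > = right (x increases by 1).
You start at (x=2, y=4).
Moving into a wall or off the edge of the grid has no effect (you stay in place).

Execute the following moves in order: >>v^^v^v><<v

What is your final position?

Start: (x=2, y=4)
  > (right): (x=2, y=4) -> (x=3, y=4)
  > (right): blocked, stay at (x=3, y=4)
  v (down): (x=3, y=4) -> (x=3, y=5)
  ^ (up): (x=3, y=5) -> (x=3, y=4)
  ^ (up): (x=3, y=4) -> (x=3, y=3)
  v (down): (x=3, y=3) -> (x=3, y=4)
  ^ (up): (x=3, y=4) -> (x=3, y=3)
  v (down): (x=3, y=3) -> (x=3, y=4)
  > (right): blocked, stay at (x=3, y=4)
  < (left): (x=3, y=4) -> (x=2, y=4)
  < (left): (x=2, y=4) -> (x=1, y=4)
  v (down): (x=1, y=4) -> (x=1, y=5)
Final: (x=1, y=5)

Answer: Final position: (x=1, y=5)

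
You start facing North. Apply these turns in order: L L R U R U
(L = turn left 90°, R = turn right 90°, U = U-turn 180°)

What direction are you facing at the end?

Answer: Final heading: North

Derivation:
Start: North
  L (left (90° counter-clockwise)) -> West
  L (left (90° counter-clockwise)) -> South
  R (right (90° clockwise)) -> West
  U (U-turn (180°)) -> East
  R (right (90° clockwise)) -> South
  U (U-turn (180°)) -> North
Final: North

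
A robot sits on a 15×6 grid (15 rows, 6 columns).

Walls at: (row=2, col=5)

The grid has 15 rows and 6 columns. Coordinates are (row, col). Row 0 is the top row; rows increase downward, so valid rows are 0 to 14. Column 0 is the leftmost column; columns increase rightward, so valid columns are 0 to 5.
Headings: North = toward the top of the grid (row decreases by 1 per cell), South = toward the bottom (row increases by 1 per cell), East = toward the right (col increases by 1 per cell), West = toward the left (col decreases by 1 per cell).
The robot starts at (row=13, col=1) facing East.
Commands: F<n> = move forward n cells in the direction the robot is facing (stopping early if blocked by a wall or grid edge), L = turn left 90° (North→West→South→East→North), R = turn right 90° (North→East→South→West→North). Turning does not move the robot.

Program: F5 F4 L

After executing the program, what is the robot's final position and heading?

Start: (row=13, col=1), facing East
  F5: move forward 4/5 (blocked), now at (row=13, col=5)
  F4: move forward 0/4 (blocked), now at (row=13, col=5)
  L: turn left, now facing North
Final: (row=13, col=5), facing North

Answer: Final position: (row=13, col=5), facing North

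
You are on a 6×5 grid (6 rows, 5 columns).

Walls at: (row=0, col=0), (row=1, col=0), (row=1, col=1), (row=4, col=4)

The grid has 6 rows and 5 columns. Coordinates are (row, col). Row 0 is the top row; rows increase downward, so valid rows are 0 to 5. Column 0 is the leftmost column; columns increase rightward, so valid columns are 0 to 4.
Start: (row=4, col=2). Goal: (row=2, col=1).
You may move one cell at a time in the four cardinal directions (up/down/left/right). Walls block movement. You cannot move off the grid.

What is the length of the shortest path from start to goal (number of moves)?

Answer: Shortest path length: 3

Derivation:
BFS from (row=4, col=2) until reaching (row=2, col=1):
  Distance 0: (row=4, col=2)
  Distance 1: (row=3, col=2), (row=4, col=1), (row=4, col=3), (row=5, col=2)
  Distance 2: (row=2, col=2), (row=3, col=1), (row=3, col=3), (row=4, col=0), (row=5, col=1), (row=5, col=3)
  Distance 3: (row=1, col=2), (row=2, col=1), (row=2, col=3), (row=3, col=0), (row=3, col=4), (row=5, col=0), (row=5, col=4)  <- goal reached here
One shortest path (3 moves): (row=4, col=2) -> (row=4, col=1) -> (row=3, col=1) -> (row=2, col=1)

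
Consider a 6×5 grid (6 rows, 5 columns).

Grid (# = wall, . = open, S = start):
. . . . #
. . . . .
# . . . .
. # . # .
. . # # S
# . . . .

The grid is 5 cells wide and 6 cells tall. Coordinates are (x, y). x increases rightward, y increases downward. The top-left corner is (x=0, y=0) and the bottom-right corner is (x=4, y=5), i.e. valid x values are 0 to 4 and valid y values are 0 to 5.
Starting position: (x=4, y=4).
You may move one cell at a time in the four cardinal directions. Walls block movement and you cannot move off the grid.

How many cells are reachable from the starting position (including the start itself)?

BFS flood-fill from (x=4, y=4):
  Distance 0: (x=4, y=4)
  Distance 1: (x=4, y=3), (x=4, y=5)
  Distance 2: (x=4, y=2), (x=3, y=5)
  Distance 3: (x=4, y=1), (x=3, y=2), (x=2, y=5)
  Distance 4: (x=3, y=1), (x=2, y=2), (x=1, y=5)
  Distance 5: (x=3, y=0), (x=2, y=1), (x=1, y=2), (x=2, y=3), (x=1, y=4)
  Distance 6: (x=2, y=0), (x=1, y=1), (x=0, y=4)
  Distance 7: (x=1, y=0), (x=0, y=1), (x=0, y=3)
  Distance 8: (x=0, y=0)
Total reachable: 23 (grid has 23 open cells total)

Answer: Reachable cells: 23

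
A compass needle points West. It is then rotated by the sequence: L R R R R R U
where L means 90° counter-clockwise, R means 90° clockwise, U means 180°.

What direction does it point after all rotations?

Answer: Final heading: East

Derivation:
Start: West
  L (left (90° counter-clockwise)) -> South
  R (right (90° clockwise)) -> West
  R (right (90° clockwise)) -> North
  R (right (90° clockwise)) -> East
  R (right (90° clockwise)) -> South
  R (right (90° clockwise)) -> West
  U (U-turn (180°)) -> East
Final: East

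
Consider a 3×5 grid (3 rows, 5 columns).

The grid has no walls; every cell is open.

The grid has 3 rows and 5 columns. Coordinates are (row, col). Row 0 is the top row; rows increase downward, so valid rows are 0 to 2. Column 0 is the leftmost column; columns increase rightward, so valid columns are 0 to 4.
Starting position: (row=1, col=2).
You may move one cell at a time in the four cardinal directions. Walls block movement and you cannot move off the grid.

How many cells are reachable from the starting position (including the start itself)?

Answer: Reachable cells: 15

Derivation:
BFS flood-fill from (row=1, col=2):
  Distance 0: (row=1, col=2)
  Distance 1: (row=0, col=2), (row=1, col=1), (row=1, col=3), (row=2, col=2)
  Distance 2: (row=0, col=1), (row=0, col=3), (row=1, col=0), (row=1, col=4), (row=2, col=1), (row=2, col=3)
  Distance 3: (row=0, col=0), (row=0, col=4), (row=2, col=0), (row=2, col=4)
Total reachable: 15 (grid has 15 open cells total)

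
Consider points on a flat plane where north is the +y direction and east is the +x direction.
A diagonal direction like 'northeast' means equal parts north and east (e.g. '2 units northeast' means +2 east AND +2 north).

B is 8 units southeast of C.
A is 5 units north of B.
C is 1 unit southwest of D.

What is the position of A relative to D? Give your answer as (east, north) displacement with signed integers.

Place D at the origin (east=0, north=0).
  C is 1 unit southwest of D: delta (east=-1, north=-1); C at (east=-1, north=-1).
  B is 8 units southeast of C: delta (east=+8, north=-8); B at (east=7, north=-9).
  A is 5 units north of B: delta (east=+0, north=+5); A at (east=7, north=-4).
Therefore A relative to D: (east=7, north=-4).

Answer: A is at (east=7, north=-4) relative to D.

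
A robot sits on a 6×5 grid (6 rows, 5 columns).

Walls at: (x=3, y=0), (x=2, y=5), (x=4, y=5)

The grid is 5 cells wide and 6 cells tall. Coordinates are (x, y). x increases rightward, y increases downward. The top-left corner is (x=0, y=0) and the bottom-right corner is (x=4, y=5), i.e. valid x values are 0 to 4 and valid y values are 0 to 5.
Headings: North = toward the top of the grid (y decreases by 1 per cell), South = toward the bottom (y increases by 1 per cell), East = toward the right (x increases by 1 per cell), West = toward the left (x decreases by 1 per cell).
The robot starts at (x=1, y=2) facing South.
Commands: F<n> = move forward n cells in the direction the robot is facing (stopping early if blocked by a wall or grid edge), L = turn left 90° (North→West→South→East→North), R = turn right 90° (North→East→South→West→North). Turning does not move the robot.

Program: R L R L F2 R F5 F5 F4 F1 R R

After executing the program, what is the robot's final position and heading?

Answer: Final position: (x=0, y=4), facing East

Derivation:
Start: (x=1, y=2), facing South
  R: turn right, now facing West
  L: turn left, now facing South
  R: turn right, now facing West
  L: turn left, now facing South
  F2: move forward 2, now at (x=1, y=4)
  R: turn right, now facing West
  F5: move forward 1/5 (blocked), now at (x=0, y=4)
  F5: move forward 0/5 (blocked), now at (x=0, y=4)
  F4: move forward 0/4 (blocked), now at (x=0, y=4)
  F1: move forward 0/1 (blocked), now at (x=0, y=4)
  R: turn right, now facing North
  R: turn right, now facing East
Final: (x=0, y=4), facing East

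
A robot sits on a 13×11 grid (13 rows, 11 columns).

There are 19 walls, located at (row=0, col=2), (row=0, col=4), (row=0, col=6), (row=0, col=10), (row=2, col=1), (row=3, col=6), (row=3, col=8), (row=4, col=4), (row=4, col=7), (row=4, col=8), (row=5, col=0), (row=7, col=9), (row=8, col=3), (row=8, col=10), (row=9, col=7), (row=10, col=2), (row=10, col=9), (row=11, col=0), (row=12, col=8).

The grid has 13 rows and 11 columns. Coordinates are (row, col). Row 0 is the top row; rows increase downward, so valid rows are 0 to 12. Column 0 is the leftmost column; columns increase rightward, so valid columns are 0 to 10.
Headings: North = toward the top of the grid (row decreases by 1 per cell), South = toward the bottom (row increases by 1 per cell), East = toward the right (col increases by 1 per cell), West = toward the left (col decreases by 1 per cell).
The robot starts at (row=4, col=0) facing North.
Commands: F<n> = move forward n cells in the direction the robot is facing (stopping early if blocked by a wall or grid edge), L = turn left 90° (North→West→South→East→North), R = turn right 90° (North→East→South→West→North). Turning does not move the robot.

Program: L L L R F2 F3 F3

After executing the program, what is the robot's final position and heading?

Start: (row=4, col=0), facing North
  L: turn left, now facing West
  L: turn left, now facing South
  L: turn left, now facing East
  R: turn right, now facing South
  F2: move forward 0/2 (blocked), now at (row=4, col=0)
  F3: move forward 0/3 (blocked), now at (row=4, col=0)
  F3: move forward 0/3 (blocked), now at (row=4, col=0)
Final: (row=4, col=0), facing South

Answer: Final position: (row=4, col=0), facing South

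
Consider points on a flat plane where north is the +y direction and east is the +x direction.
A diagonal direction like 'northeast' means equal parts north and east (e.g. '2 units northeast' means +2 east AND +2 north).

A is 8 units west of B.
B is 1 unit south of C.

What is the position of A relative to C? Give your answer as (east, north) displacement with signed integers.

Answer: A is at (east=-8, north=-1) relative to C.

Derivation:
Place C at the origin (east=0, north=0).
  B is 1 unit south of C: delta (east=+0, north=-1); B at (east=0, north=-1).
  A is 8 units west of B: delta (east=-8, north=+0); A at (east=-8, north=-1).
Therefore A relative to C: (east=-8, north=-1).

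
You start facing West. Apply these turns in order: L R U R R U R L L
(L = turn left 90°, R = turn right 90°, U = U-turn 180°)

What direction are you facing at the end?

Start: West
  L (left (90° counter-clockwise)) -> South
  R (right (90° clockwise)) -> West
  U (U-turn (180°)) -> East
  R (right (90° clockwise)) -> South
  R (right (90° clockwise)) -> West
  U (U-turn (180°)) -> East
  R (right (90° clockwise)) -> South
  L (left (90° counter-clockwise)) -> East
  L (left (90° counter-clockwise)) -> North
Final: North

Answer: Final heading: North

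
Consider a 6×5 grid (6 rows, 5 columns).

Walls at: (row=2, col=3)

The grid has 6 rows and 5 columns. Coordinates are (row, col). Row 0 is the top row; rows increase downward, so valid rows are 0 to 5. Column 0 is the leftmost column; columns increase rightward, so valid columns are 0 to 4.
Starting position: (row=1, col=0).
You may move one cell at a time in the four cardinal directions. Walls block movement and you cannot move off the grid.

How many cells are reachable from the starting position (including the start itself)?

BFS flood-fill from (row=1, col=0):
  Distance 0: (row=1, col=0)
  Distance 1: (row=0, col=0), (row=1, col=1), (row=2, col=0)
  Distance 2: (row=0, col=1), (row=1, col=2), (row=2, col=1), (row=3, col=0)
  Distance 3: (row=0, col=2), (row=1, col=3), (row=2, col=2), (row=3, col=1), (row=4, col=0)
  Distance 4: (row=0, col=3), (row=1, col=4), (row=3, col=2), (row=4, col=1), (row=5, col=0)
  Distance 5: (row=0, col=4), (row=2, col=4), (row=3, col=3), (row=4, col=2), (row=5, col=1)
  Distance 6: (row=3, col=4), (row=4, col=3), (row=5, col=2)
  Distance 7: (row=4, col=4), (row=5, col=3)
  Distance 8: (row=5, col=4)
Total reachable: 29 (grid has 29 open cells total)

Answer: Reachable cells: 29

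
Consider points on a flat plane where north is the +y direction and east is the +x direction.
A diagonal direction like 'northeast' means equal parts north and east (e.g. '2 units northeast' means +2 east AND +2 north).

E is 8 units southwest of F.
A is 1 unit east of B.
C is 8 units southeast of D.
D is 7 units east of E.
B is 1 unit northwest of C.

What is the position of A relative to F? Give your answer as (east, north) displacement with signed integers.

Place F at the origin (east=0, north=0).
  E is 8 units southwest of F: delta (east=-8, north=-8); E at (east=-8, north=-8).
  D is 7 units east of E: delta (east=+7, north=+0); D at (east=-1, north=-8).
  C is 8 units southeast of D: delta (east=+8, north=-8); C at (east=7, north=-16).
  B is 1 unit northwest of C: delta (east=-1, north=+1); B at (east=6, north=-15).
  A is 1 unit east of B: delta (east=+1, north=+0); A at (east=7, north=-15).
Therefore A relative to F: (east=7, north=-15).

Answer: A is at (east=7, north=-15) relative to F.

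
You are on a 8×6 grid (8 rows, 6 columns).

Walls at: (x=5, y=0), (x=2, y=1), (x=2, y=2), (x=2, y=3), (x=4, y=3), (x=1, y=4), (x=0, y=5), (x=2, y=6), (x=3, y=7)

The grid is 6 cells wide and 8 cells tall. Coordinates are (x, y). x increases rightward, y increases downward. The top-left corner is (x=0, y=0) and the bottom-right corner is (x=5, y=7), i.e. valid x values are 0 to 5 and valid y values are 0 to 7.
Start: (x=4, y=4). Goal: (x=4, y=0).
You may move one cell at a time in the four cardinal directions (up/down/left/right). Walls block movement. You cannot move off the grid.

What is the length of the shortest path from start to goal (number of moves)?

BFS from (x=4, y=4) until reaching (x=4, y=0):
  Distance 0: (x=4, y=4)
  Distance 1: (x=3, y=4), (x=5, y=4), (x=4, y=5)
  Distance 2: (x=3, y=3), (x=5, y=3), (x=2, y=4), (x=3, y=5), (x=5, y=5), (x=4, y=6)
  Distance 3: (x=3, y=2), (x=5, y=2), (x=2, y=5), (x=3, y=6), (x=5, y=6), (x=4, y=7)
  Distance 4: (x=3, y=1), (x=5, y=1), (x=4, y=2), (x=1, y=5), (x=5, y=7)
  Distance 5: (x=3, y=0), (x=4, y=1), (x=1, y=6)
  Distance 6: (x=2, y=0), (x=4, y=0), (x=0, y=6), (x=1, y=7)  <- goal reached here
One shortest path (6 moves): (x=4, y=4) -> (x=5, y=4) -> (x=5, y=3) -> (x=5, y=2) -> (x=4, y=2) -> (x=4, y=1) -> (x=4, y=0)

Answer: Shortest path length: 6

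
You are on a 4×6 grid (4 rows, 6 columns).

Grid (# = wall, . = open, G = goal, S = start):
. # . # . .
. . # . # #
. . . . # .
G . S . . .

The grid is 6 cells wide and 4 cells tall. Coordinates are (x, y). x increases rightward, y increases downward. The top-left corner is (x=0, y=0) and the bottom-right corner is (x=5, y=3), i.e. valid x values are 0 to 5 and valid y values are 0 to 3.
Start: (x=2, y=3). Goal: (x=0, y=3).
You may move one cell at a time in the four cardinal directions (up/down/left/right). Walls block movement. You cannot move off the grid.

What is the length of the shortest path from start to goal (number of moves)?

Answer: Shortest path length: 2

Derivation:
BFS from (x=2, y=3) until reaching (x=0, y=3):
  Distance 0: (x=2, y=3)
  Distance 1: (x=2, y=2), (x=1, y=3), (x=3, y=3)
  Distance 2: (x=1, y=2), (x=3, y=2), (x=0, y=3), (x=4, y=3)  <- goal reached here
One shortest path (2 moves): (x=2, y=3) -> (x=1, y=3) -> (x=0, y=3)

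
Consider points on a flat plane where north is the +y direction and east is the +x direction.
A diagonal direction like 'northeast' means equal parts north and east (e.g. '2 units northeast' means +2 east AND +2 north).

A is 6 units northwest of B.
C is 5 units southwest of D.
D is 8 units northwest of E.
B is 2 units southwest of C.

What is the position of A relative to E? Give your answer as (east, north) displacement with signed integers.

Answer: A is at (east=-21, north=7) relative to E.

Derivation:
Place E at the origin (east=0, north=0).
  D is 8 units northwest of E: delta (east=-8, north=+8); D at (east=-8, north=8).
  C is 5 units southwest of D: delta (east=-5, north=-5); C at (east=-13, north=3).
  B is 2 units southwest of C: delta (east=-2, north=-2); B at (east=-15, north=1).
  A is 6 units northwest of B: delta (east=-6, north=+6); A at (east=-21, north=7).
Therefore A relative to E: (east=-21, north=7).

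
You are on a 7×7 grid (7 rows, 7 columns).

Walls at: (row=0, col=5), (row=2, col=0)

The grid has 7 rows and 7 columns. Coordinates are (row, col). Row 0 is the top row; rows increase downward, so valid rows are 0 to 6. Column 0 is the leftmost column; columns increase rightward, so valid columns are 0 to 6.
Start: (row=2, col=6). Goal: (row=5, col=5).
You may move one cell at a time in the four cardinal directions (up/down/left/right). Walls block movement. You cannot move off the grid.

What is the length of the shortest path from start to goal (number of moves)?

BFS from (row=2, col=6) until reaching (row=5, col=5):
  Distance 0: (row=2, col=6)
  Distance 1: (row=1, col=6), (row=2, col=5), (row=3, col=6)
  Distance 2: (row=0, col=6), (row=1, col=5), (row=2, col=4), (row=3, col=5), (row=4, col=6)
  Distance 3: (row=1, col=4), (row=2, col=3), (row=3, col=4), (row=4, col=5), (row=5, col=6)
  Distance 4: (row=0, col=4), (row=1, col=3), (row=2, col=2), (row=3, col=3), (row=4, col=4), (row=5, col=5), (row=6, col=6)  <- goal reached here
One shortest path (4 moves): (row=2, col=6) -> (row=2, col=5) -> (row=3, col=5) -> (row=4, col=5) -> (row=5, col=5)

Answer: Shortest path length: 4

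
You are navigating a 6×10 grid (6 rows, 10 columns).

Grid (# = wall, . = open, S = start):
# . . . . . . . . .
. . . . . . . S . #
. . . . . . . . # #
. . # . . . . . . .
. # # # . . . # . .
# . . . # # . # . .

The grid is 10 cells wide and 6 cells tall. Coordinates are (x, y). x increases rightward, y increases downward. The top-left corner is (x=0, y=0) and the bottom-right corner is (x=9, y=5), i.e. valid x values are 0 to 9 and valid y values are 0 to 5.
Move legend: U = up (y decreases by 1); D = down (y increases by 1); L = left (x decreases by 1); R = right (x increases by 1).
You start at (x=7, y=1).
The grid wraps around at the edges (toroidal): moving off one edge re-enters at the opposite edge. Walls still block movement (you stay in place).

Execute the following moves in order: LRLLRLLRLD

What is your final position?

Start: (x=7, y=1)
  L (left): (x=7, y=1) -> (x=6, y=1)
  R (right): (x=6, y=1) -> (x=7, y=1)
  L (left): (x=7, y=1) -> (x=6, y=1)
  L (left): (x=6, y=1) -> (x=5, y=1)
  R (right): (x=5, y=1) -> (x=6, y=1)
  L (left): (x=6, y=1) -> (x=5, y=1)
  L (left): (x=5, y=1) -> (x=4, y=1)
  R (right): (x=4, y=1) -> (x=5, y=1)
  L (left): (x=5, y=1) -> (x=4, y=1)
  D (down): (x=4, y=1) -> (x=4, y=2)
Final: (x=4, y=2)

Answer: Final position: (x=4, y=2)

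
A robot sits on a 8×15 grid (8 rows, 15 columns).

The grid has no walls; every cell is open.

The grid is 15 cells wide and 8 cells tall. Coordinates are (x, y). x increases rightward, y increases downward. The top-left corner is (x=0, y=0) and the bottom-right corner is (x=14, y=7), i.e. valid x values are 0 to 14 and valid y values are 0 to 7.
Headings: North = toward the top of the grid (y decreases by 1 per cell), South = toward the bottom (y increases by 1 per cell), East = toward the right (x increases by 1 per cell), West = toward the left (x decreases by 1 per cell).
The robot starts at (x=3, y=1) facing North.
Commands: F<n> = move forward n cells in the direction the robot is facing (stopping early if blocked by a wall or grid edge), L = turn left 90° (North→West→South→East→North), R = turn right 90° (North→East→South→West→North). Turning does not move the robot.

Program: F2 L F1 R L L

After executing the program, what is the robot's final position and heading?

Start: (x=3, y=1), facing North
  F2: move forward 1/2 (blocked), now at (x=3, y=0)
  L: turn left, now facing West
  F1: move forward 1, now at (x=2, y=0)
  R: turn right, now facing North
  L: turn left, now facing West
  L: turn left, now facing South
Final: (x=2, y=0), facing South

Answer: Final position: (x=2, y=0), facing South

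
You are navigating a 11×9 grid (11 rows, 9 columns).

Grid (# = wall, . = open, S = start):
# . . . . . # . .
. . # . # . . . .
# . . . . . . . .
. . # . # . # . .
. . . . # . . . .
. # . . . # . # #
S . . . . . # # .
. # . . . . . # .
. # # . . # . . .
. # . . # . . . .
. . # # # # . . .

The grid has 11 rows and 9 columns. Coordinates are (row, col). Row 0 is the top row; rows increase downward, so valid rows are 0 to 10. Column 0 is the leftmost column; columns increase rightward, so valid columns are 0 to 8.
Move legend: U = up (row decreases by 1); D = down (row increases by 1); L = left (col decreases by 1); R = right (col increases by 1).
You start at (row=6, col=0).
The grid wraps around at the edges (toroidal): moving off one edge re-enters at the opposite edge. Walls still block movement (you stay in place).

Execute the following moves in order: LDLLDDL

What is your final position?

Answer: Final position: (row=9, col=7)

Derivation:
Start: (row=6, col=0)
  L (left): (row=6, col=0) -> (row=6, col=8)
  D (down): (row=6, col=8) -> (row=7, col=8)
  L (left): blocked, stay at (row=7, col=8)
  L (left): blocked, stay at (row=7, col=8)
  D (down): (row=7, col=8) -> (row=8, col=8)
  D (down): (row=8, col=8) -> (row=9, col=8)
  L (left): (row=9, col=8) -> (row=9, col=7)
Final: (row=9, col=7)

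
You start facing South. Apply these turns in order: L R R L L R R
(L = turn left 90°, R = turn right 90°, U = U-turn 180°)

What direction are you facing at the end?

Start: South
  L (left (90° counter-clockwise)) -> East
  R (right (90° clockwise)) -> South
  R (right (90° clockwise)) -> West
  L (left (90° counter-clockwise)) -> South
  L (left (90° counter-clockwise)) -> East
  R (right (90° clockwise)) -> South
  R (right (90° clockwise)) -> West
Final: West

Answer: Final heading: West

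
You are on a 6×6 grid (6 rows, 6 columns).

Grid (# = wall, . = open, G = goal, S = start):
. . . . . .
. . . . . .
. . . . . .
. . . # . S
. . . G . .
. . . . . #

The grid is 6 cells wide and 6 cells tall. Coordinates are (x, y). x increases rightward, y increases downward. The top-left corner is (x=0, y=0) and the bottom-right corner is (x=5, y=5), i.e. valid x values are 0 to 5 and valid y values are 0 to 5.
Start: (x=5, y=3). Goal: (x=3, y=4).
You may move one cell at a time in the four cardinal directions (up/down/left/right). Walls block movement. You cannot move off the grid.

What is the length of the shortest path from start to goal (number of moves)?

Answer: Shortest path length: 3

Derivation:
BFS from (x=5, y=3) until reaching (x=3, y=4):
  Distance 0: (x=5, y=3)
  Distance 1: (x=5, y=2), (x=4, y=3), (x=5, y=4)
  Distance 2: (x=5, y=1), (x=4, y=2), (x=4, y=4)
  Distance 3: (x=5, y=0), (x=4, y=1), (x=3, y=2), (x=3, y=4), (x=4, y=5)  <- goal reached here
One shortest path (3 moves): (x=5, y=3) -> (x=4, y=3) -> (x=4, y=4) -> (x=3, y=4)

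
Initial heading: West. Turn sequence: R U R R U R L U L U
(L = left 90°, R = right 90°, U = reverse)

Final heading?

Start: West
  R (right (90° clockwise)) -> North
  U (U-turn (180°)) -> South
  R (right (90° clockwise)) -> West
  R (right (90° clockwise)) -> North
  U (U-turn (180°)) -> South
  R (right (90° clockwise)) -> West
  L (left (90° counter-clockwise)) -> South
  U (U-turn (180°)) -> North
  L (left (90° counter-clockwise)) -> West
  U (U-turn (180°)) -> East
Final: East

Answer: Final heading: East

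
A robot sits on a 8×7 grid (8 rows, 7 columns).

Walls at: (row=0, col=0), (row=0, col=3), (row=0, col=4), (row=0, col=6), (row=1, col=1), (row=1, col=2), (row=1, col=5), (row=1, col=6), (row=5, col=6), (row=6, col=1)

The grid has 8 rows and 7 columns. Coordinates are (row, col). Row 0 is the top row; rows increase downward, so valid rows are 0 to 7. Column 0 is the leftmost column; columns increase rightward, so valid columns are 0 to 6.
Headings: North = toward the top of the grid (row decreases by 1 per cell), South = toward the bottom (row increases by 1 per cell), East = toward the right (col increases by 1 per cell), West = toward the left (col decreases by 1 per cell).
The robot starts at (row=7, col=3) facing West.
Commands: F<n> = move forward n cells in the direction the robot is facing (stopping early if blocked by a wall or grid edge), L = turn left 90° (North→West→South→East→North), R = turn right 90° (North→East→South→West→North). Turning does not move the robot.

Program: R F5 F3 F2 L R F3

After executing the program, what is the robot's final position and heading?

Start: (row=7, col=3), facing West
  R: turn right, now facing North
  F5: move forward 5, now at (row=2, col=3)
  F3: move forward 1/3 (blocked), now at (row=1, col=3)
  F2: move forward 0/2 (blocked), now at (row=1, col=3)
  L: turn left, now facing West
  R: turn right, now facing North
  F3: move forward 0/3 (blocked), now at (row=1, col=3)
Final: (row=1, col=3), facing North

Answer: Final position: (row=1, col=3), facing North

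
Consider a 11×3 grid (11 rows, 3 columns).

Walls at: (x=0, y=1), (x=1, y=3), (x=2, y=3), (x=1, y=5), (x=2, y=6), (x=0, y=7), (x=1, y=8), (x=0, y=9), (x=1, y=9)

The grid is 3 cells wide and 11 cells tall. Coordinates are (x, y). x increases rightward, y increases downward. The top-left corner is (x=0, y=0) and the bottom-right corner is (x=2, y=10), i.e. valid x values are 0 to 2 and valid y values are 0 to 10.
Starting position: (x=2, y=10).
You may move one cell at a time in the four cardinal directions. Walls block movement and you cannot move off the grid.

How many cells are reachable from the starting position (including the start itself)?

BFS flood-fill from (x=2, y=10):
  Distance 0: (x=2, y=10)
  Distance 1: (x=2, y=9), (x=1, y=10)
  Distance 2: (x=2, y=8), (x=0, y=10)
  Distance 3: (x=2, y=7)
  Distance 4: (x=1, y=7)
  Distance 5: (x=1, y=6)
  Distance 6: (x=0, y=6)
  Distance 7: (x=0, y=5)
  Distance 8: (x=0, y=4)
  Distance 9: (x=0, y=3), (x=1, y=4)
  Distance 10: (x=0, y=2), (x=2, y=4)
  Distance 11: (x=1, y=2), (x=2, y=5)
  Distance 12: (x=1, y=1), (x=2, y=2)
  Distance 13: (x=1, y=0), (x=2, y=1)
  Distance 14: (x=0, y=0), (x=2, y=0)
Total reachable: 23 (grid has 24 open cells total)

Answer: Reachable cells: 23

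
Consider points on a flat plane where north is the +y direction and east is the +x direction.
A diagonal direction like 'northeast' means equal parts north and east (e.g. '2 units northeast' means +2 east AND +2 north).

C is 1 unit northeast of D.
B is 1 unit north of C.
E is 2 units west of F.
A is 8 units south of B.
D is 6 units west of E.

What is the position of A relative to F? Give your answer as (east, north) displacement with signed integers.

Answer: A is at (east=-7, north=-6) relative to F.

Derivation:
Place F at the origin (east=0, north=0).
  E is 2 units west of F: delta (east=-2, north=+0); E at (east=-2, north=0).
  D is 6 units west of E: delta (east=-6, north=+0); D at (east=-8, north=0).
  C is 1 unit northeast of D: delta (east=+1, north=+1); C at (east=-7, north=1).
  B is 1 unit north of C: delta (east=+0, north=+1); B at (east=-7, north=2).
  A is 8 units south of B: delta (east=+0, north=-8); A at (east=-7, north=-6).
Therefore A relative to F: (east=-7, north=-6).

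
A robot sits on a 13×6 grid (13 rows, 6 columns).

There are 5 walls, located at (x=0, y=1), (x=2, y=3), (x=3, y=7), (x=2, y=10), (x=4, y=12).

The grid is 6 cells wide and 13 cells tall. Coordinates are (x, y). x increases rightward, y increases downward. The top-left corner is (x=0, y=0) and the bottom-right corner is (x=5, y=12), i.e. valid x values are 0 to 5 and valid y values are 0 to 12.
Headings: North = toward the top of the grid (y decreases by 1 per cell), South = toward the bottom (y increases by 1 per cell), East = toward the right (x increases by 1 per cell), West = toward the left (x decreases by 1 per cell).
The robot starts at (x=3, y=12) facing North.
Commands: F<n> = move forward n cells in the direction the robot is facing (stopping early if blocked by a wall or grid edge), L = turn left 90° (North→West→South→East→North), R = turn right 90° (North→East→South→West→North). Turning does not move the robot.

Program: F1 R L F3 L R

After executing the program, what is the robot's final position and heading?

Answer: Final position: (x=3, y=8), facing North

Derivation:
Start: (x=3, y=12), facing North
  F1: move forward 1, now at (x=3, y=11)
  R: turn right, now facing East
  L: turn left, now facing North
  F3: move forward 3, now at (x=3, y=8)
  L: turn left, now facing West
  R: turn right, now facing North
Final: (x=3, y=8), facing North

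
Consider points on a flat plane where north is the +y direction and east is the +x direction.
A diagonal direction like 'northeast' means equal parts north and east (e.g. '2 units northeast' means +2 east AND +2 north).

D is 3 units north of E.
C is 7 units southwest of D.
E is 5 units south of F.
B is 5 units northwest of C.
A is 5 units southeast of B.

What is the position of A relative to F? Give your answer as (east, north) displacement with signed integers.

Answer: A is at (east=-7, north=-9) relative to F.

Derivation:
Place F at the origin (east=0, north=0).
  E is 5 units south of F: delta (east=+0, north=-5); E at (east=0, north=-5).
  D is 3 units north of E: delta (east=+0, north=+3); D at (east=0, north=-2).
  C is 7 units southwest of D: delta (east=-7, north=-7); C at (east=-7, north=-9).
  B is 5 units northwest of C: delta (east=-5, north=+5); B at (east=-12, north=-4).
  A is 5 units southeast of B: delta (east=+5, north=-5); A at (east=-7, north=-9).
Therefore A relative to F: (east=-7, north=-9).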